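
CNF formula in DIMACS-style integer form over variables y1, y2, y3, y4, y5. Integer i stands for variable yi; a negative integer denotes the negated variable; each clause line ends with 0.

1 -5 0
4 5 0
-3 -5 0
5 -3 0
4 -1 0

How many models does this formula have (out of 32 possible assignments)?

The models are:
  y1=0 y2=0 y3=0 y4=1 y5=0
  y1=0 y2=1 y3=0 y4=1 y5=0
  y1=1 y2=0 y3=0 y4=1 y5=0
  y1=1 y2=0 y3=0 y4=1 y5=1
  y1=1 y2=1 y3=0 y4=1 y5=0
  y1=1 y2=1 y3=0 y4=1 y5=1
That's 6 in total.

6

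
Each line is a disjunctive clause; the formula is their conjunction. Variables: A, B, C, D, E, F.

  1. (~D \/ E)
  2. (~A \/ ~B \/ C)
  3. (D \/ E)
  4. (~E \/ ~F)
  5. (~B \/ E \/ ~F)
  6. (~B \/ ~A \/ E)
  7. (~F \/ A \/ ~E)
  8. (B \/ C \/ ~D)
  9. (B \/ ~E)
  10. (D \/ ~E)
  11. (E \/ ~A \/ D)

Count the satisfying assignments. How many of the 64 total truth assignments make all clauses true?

The models are:
  A=F B=T C=F D=T E=T F=F
  A=F B=T C=T D=T E=T F=F
  A=T B=T C=T D=T E=T F=F
Count: 3.

3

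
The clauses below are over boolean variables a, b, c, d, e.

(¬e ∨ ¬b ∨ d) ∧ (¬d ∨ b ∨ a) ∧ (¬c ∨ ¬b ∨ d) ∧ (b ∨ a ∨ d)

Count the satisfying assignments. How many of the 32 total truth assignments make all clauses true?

Split on b, then d.
  b=T, d=T: a, c, e free → 2^3 = 8.
  b=T, d=F: remaining (a,c,e) ∈ {(F,F,F); (T,F,F)} — 2.
  b=F, d=T: remaining (a,c,e) ∈ {(T,F,F); (T,F,T); (T,T,F); (T,T,T)} — 4.
  b=F, d=F: remaining (a,c,e) ∈ {(T,F,F); (T,F,T); (T,T,F); (T,T,T)} — 4.
Total: 8 + 2 + 4 + 4 = 18.

18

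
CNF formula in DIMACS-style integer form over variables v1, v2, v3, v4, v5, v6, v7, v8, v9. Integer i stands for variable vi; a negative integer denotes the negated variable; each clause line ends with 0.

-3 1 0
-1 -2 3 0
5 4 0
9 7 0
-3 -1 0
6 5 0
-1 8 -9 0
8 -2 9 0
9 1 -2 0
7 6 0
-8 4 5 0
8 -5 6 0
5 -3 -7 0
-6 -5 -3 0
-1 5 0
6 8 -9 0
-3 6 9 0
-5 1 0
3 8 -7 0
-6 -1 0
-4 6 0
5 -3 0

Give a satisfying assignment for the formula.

Pure literal: v2 appears only negated; assign v2 = False.
Branch on v1: take v1 = True.
  then v3 is forced to False.
  then v5 is forced to True.
  then v6 is forced to False.
  then v7 is forced to True.
  then v8 is forced to True.
  then v4 is forced to False.
v9 is now unconstrained; take v9 = False.

v1=True  v2=False  v3=False  v4=False  v5=True  v6=False  v7=True  v8=True  v9=False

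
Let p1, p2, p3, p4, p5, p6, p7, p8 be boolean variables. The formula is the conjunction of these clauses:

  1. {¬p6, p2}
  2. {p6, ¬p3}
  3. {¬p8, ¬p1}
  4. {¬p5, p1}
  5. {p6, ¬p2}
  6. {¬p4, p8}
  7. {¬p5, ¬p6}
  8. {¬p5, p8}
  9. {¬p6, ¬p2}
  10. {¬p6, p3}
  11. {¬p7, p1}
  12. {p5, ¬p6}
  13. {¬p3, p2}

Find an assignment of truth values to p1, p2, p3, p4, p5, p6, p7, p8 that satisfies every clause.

p1 = False  p2 = False  p3 = False  p4 = True  p5 = False  p6 = False  p7 = False  p8 = True

Check each clause:
  1. {¬p6, p2} — ¬p6 is true.
  2. {¬p3, p6} — ¬p3 is true.
  3. {¬p1, ¬p8} — ¬p1 is true.
  4. {¬p5, p1} — ¬p5 is true.
  5. {p6, ¬p2} — ¬p2 is true.
  6. {p8, ¬p4} — p8 is true.
  7. {¬p6, ¬p5} — ¬p6 is true.
  8. {¬p5, p8} — p8 is true.
  9. {¬p2, ¬p6} — ¬p6 is true.
  10. {¬p6, p3} — ¬p6 is true.
  11. {p1, ¬p7} — ¬p7 is true.
  12. {¬p6, p5} — ¬p6 is true.
  13. {p2, ¬p3} — ¬p3 is true.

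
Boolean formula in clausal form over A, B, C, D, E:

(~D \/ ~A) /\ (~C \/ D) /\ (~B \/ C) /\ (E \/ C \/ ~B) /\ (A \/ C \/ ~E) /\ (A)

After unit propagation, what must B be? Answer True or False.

False

Unit clause (A) sets A = True.
(~D \/ ~A): since A = True, the clause reduces to (~D). D = False.
In (~C \/ D), D is now false; ~C must hold, so C = False.
(~B \/ C) with C = False leaves only ~B, so B = False.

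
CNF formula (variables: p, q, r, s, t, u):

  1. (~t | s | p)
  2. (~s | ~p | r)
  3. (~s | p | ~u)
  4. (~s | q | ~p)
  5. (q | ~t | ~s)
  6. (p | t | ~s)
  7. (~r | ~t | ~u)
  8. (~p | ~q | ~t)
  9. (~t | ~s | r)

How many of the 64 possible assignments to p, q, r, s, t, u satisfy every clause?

22

Split on s, then p.
  s=1, p=1: remaining (q,r,t,u) ∈ {(1,1,0,0); (1,1,0,1)} — 2.
  s=1, p=0: remaining (q,r,t,u) ∈ {(1,1,1,0)} — 1.
  s=0, p=1: 11 of the 16 assignments to (q,r,t,u) work.
  s=0, p=0: forces t=0; q, r, u free → 2^3 = 8.
Total: 2 + 1 + 11 + 8 = 22.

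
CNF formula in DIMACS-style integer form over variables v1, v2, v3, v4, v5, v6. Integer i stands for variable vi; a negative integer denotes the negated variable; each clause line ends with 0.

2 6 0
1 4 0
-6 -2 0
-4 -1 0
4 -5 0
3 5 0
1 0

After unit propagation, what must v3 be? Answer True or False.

Unit clause (v1) sets v1 = True.
In (~v4 | ~v1), ~v1 is now false; ~v4 must hold, so v4 = False.
(v4 | ~v5): since v4 = False, the clause reduces to (~v5). v5 = False.
From (v3 | v5) and v5 = False: v3 = True.

True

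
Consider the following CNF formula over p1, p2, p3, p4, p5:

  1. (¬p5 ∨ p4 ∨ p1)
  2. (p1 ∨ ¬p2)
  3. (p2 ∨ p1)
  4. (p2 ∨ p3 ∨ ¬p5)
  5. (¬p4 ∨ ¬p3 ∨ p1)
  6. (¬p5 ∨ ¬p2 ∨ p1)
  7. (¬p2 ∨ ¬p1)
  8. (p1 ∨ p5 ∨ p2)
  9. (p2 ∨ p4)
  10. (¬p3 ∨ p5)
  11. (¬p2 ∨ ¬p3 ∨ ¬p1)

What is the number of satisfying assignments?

2

The models are:
  p1=T p2=F p3=F p4=T p5=F
  p1=T p2=F p3=T p4=T p5=T
Count: 2.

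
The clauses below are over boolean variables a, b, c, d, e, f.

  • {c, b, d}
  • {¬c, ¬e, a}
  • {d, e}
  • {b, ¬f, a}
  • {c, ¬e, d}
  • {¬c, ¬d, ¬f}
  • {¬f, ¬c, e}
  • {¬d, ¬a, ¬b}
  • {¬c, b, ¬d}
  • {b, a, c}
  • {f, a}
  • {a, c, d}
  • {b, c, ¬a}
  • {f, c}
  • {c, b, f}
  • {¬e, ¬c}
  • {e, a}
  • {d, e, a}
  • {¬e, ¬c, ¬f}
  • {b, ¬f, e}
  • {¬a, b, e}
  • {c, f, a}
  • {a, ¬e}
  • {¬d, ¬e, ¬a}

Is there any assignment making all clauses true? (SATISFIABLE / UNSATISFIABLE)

UNSATISFIABLE

c = True:
  propagation gives e=False, d=True, f=False, b=True; an empty clause results — contradiction.
c = False:
  a = True:
    propagation gives b=True, d=False, e=True; an empty clause results — contradiction.
  a = False:
    propagation gives b=True, d=True, e=True; an empty clause results — contradiction.
Every branch closes, so no satisfying assignment exists.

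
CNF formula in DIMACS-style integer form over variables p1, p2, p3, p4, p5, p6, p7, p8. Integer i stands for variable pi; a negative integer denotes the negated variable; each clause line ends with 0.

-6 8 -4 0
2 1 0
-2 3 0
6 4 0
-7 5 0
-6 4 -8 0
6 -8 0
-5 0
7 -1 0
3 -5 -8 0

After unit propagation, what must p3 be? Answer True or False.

True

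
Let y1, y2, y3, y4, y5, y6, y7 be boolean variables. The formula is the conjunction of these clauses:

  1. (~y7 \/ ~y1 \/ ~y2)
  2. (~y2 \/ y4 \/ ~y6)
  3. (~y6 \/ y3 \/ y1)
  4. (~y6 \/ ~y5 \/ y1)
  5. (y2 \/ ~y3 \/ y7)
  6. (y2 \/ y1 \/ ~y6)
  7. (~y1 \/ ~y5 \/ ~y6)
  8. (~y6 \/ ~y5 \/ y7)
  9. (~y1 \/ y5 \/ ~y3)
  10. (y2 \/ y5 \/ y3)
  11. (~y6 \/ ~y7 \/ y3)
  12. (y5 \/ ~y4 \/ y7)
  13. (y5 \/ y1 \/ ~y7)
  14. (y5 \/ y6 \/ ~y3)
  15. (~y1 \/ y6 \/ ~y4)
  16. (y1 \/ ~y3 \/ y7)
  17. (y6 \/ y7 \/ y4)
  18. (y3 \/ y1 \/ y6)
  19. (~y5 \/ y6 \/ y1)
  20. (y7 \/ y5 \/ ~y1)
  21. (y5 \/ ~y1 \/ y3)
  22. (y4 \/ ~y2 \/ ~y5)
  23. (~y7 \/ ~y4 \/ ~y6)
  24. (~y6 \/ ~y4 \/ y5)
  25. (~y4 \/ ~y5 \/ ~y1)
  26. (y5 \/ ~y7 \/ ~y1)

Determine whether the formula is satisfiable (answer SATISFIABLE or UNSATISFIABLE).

SATISFIABLE

Try y1 = True.
Branch on y2: take y2 = False.
For the remaining variables, y3 = False, y4 = False, y5 = True, y6 = False, y7 = True works.
So y1=True, y2=False, y3=False, y4=False, y5=True, y6=False, y7=True is a satisfying assignment.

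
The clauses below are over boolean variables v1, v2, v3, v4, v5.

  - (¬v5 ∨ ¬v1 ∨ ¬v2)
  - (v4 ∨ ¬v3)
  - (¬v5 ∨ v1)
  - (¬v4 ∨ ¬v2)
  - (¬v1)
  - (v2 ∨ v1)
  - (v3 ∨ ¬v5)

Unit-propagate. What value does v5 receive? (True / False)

False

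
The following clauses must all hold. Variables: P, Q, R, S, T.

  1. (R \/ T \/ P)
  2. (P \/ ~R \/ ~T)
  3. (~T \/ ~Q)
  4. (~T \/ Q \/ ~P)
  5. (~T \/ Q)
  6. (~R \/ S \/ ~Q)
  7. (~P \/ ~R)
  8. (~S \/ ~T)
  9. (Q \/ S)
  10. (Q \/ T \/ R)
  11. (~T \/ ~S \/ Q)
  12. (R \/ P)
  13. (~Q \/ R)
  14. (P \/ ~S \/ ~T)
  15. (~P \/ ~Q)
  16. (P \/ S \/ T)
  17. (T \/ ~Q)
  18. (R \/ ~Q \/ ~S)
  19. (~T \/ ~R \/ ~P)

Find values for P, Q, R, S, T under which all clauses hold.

P = F  Q = F  R = T  S = T  T = F

Branch on P: take P = False.
  then R is forced to True.
  then T is forced to False.
  then S is forced to True.
  then Q is forced to False.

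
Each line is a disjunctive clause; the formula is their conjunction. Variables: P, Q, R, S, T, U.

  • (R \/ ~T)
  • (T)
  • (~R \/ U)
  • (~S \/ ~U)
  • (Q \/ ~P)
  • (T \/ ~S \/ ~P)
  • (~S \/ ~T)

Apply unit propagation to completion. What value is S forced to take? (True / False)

(T) stands alone — T = True.
From (~T \/ R) and T = True: R = True.
(~R \/ U): since R = True, the clause reduces to (U). U = True.
(~S \/ ~U) with U = True leaves only ~S, so S = False.

False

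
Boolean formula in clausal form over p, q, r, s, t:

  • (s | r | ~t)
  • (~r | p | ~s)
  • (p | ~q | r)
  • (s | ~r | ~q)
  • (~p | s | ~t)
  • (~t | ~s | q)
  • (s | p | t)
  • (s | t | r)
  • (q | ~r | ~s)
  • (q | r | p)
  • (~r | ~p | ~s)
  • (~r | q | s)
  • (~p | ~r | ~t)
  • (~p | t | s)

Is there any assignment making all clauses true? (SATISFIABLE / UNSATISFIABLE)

SATISFIABLE

Branch on p: take p = True.
Try q = True.
For the remaining variables, r = False, s = True, t = False works.
So p=T  q=T  r=F  s=T  t=F is a satisfying assignment.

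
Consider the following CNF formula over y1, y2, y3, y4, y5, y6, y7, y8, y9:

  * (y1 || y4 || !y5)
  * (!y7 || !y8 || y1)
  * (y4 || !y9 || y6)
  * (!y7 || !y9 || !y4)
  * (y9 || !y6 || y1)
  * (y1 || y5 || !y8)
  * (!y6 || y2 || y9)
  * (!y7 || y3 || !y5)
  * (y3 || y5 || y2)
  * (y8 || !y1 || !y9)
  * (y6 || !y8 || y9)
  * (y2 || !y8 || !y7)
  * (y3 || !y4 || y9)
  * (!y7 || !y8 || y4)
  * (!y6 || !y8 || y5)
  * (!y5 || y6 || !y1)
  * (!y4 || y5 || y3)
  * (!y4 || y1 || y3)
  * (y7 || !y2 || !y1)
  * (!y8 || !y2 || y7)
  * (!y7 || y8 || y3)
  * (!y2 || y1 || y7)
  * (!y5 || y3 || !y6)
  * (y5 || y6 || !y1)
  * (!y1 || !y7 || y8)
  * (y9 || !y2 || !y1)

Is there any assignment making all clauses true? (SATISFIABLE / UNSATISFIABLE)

SATISFIABLE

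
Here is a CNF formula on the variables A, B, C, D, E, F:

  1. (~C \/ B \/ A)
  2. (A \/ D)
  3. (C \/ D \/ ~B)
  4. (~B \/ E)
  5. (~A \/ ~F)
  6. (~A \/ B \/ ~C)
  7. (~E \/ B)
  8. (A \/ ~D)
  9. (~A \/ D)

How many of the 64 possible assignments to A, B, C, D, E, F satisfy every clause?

3

Satisfying assignments:
  A=T B=F C=F D=T E=F F=F
  A=T B=T C=F D=T E=T F=F
  A=T B=T C=T D=T E=T F=F
Count: 3.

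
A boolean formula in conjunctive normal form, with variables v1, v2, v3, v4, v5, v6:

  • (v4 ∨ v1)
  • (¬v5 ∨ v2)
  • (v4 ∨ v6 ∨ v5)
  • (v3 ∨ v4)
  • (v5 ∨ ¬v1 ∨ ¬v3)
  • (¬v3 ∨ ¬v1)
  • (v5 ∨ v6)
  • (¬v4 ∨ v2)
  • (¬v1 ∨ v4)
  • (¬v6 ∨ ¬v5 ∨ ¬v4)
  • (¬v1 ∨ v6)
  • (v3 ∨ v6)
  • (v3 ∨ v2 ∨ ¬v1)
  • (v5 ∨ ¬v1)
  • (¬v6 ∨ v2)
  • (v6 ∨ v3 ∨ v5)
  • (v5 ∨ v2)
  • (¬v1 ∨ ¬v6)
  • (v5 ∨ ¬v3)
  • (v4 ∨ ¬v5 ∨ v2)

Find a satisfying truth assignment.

v1 = F  v2 = T  v3 = T  v4 = T  v5 = T  v6 = F

Check each clause:
  1. (v4 ∨ v1) — v4 is true.
  2. (v2 ∨ ¬v5) — v2 is true.
  3. (v4 ∨ v6 ∨ v5) — v4 is true.
  4. (v4 ∨ v3) — v3 is true.
  5. (v5 ∨ ¬v3 ∨ ¬v1) — v5 is true.
  6. (¬v3 ∨ ¬v1) — ¬v1 is true.
  7. (v5 ∨ v6) — v5 is true.
  8. (v2 ∨ ¬v4) — v2 is true.
  9. (v4 ∨ ¬v1) — v4 is true.
  10. (¬v6 ∨ ¬v4 ∨ ¬v5) — ¬v6 is true.
  11. (v6 ∨ ¬v1) — ¬v1 is true.
  12. (v3 ∨ v6) — v3 is true.
  13. (v3 ∨ v2 ∨ ¬v1) — v2 is true.
  14. (v5 ∨ ¬v1) — v5 is true.
  15. (¬v6 ∨ v2) — v2 is true.
  16. (v5 ∨ v3 ∨ v6) — v3 is true.
  17. (v5 ∨ v2) — v2 is true.
  18. (¬v1 ∨ ¬v6) — ¬v6 is true.
  19. (v5 ∨ ¬v3) — v5 is true.
  20. (¬v5 ∨ v4 ∨ v2) — v2 is true.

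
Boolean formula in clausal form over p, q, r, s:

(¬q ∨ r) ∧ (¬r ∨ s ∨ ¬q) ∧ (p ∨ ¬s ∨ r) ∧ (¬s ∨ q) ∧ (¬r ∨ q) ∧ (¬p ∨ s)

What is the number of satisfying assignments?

Satisfying assignments:
  p=F q=F r=F s=F
  p=F q=T r=T s=T
  p=T q=T r=T s=T
That's 3 in total.

3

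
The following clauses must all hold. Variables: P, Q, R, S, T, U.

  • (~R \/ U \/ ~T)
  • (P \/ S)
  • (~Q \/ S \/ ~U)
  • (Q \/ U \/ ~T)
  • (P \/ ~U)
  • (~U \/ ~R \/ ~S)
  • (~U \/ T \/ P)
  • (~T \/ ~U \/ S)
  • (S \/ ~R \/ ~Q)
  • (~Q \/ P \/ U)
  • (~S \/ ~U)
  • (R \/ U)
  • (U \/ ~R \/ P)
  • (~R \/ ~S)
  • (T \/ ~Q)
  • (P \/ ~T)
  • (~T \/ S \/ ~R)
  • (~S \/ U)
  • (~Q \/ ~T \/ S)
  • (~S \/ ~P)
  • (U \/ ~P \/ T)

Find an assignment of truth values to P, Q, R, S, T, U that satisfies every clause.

P = True, Q = False, R = False, S = False, T = False, U = True

Check each clause:
  1. (~T \/ U \/ ~R) — ~T is true.
  2. (P \/ S) — P is true.
  3. (S \/ ~U \/ ~Q) — ~Q is true.
  4. (U \/ ~T \/ Q) — ~T is true.
  5. (P \/ ~U) — P is true.
  6. (~U \/ ~R \/ ~S) — ~S is true.
  7. (T \/ ~U \/ P) — P is true.
  8. (~U \/ S \/ ~T) — ~T is true.
  9. (S \/ ~Q \/ ~R) — ~R is true.
  10. (U \/ P \/ ~Q) — P is true.
  11. (~U \/ ~S) — ~S is true.
  12. (R \/ U) — U is true.
  13. (P \/ U \/ ~R) — P is true.
  14. (~S \/ ~R) — ~S is true.
  15. (T \/ ~Q) — ~Q is true.
  16. (P \/ ~T) — P is true.
  17. (S \/ ~R \/ ~T) — ~T is true.
  18. (~S \/ U) — ~S is true.
  19. (~T \/ S \/ ~Q) — ~T is true.
  20. (~S \/ ~P) — ~S is true.
  21. (U \/ T \/ ~P) — U is true.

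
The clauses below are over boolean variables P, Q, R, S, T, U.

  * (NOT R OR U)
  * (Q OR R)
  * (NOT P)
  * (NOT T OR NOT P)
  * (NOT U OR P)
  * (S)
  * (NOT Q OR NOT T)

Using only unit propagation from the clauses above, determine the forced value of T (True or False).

(NOT P) is a unit clause: P = False.
(P OR NOT U): since P = False, the clause reduces to (NOT U). U = False.
(U OR NOT R): since U = False, the clause reduces to (NOT R). R = False.
In (R OR Q), R is now false; Q must hold, so Q = True.
(S) is a unit clause: S = True.
From (NOT Q OR NOT T) and Q = True: T = False.

False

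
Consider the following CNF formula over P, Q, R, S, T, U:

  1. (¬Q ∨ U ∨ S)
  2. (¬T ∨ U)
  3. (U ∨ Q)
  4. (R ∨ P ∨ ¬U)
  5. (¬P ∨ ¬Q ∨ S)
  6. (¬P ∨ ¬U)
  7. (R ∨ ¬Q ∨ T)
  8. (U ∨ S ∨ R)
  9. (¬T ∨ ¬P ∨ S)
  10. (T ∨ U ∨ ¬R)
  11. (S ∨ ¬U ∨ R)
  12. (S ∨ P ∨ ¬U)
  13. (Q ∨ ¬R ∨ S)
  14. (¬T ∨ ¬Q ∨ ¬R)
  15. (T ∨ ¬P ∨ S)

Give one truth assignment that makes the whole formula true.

P = F, Q = F, R = T, S = T, T = T, U = T

Pure literal: S appears only positively; assign S = True.
Set P = False and propagate.
Try Q = False.
  then U is forced to True.
  then R is forced to True.
T is now unconstrained; take T = True.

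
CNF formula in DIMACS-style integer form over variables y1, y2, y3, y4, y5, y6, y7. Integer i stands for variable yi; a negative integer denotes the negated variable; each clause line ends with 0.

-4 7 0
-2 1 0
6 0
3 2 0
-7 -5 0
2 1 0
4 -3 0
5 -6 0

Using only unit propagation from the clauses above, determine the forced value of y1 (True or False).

Unit clause (y6) sets y6 = True.
(~y6 \/ y5): since y6 = True, the clause reduces to (y5). y5 = True.
From (~y5 \/ ~y7) and y5 = True: y7 = False.
(~y4 \/ y7) with y7 = False leaves only ~y4, so y4 = False.
From (~y3 \/ y4) and y4 = False: y3 = False.
In (y2 \/ y3), y3 is now false; y2 must hold, so y2 = True.
(~y2 \/ y1): since y2 = True, the clause reduces to (y1). y1 = True.

True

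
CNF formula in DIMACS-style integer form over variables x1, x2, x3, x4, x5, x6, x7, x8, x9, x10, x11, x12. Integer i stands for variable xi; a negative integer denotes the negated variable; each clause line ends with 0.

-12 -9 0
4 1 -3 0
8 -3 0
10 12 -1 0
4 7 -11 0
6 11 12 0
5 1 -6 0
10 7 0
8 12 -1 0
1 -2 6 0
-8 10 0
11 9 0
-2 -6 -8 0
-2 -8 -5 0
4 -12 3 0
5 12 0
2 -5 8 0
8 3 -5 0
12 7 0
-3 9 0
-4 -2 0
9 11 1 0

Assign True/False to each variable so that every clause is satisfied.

x1=False, x2=False, x3=False, x4=True, x5=False, x6=False, x7=True, x8=False, x9=False, x10=True, x11=True, x12=True

Check each clause:
  1. (¬x12 ∨ ¬x9) — ¬x9 is true.
  2. (¬x3 ∨ x1 ∨ x4) — x4 is true.
  3. (x8 ∨ ¬x3) — ¬x3 is true.
  4. (x10 ∨ ¬x1 ∨ x12) — x10 is true.
  5. (x4 ∨ ¬x11 ∨ x7) — x4 is true.
  6. (x11 ∨ x12 ∨ x6) — x11 is true.
  7. (¬x6 ∨ x1 ∨ x5) — ¬x6 is true.
  8. (x10 ∨ x7) — x10 is true.
  9. (x8 ∨ ¬x1 ∨ x12) — x12 is true.
  10. (x1 ∨ ¬x2 ∨ x6) — ¬x2 is true.
  11. (x10 ∨ ¬x8) — ¬x8 is true.
  12. (x11 ∨ x9) — x11 is true.
  13. (¬x8 ∨ ¬x6 ∨ ¬x2) — ¬x8 is true.
  14. (¬x8 ∨ ¬x5 ∨ ¬x2) — ¬x8 is true.
  15. (¬x12 ∨ x3 ∨ x4) — x4 is true.
  16. (x12 ∨ x5) — x12 is true.
  17. (¬x5 ∨ x8 ∨ x2) — ¬x5 is true.
  18. (¬x5 ∨ x3 ∨ x8) — ¬x5 is true.
  19. (x7 ∨ x12) — x12 is true.
  20. (¬x3 ∨ x9) — ¬x3 is true.
  21. (¬x2 ∨ ¬x4) — ¬x2 is true.
  22. (x1 ∨ x11 ∨ x9) — x11 is true.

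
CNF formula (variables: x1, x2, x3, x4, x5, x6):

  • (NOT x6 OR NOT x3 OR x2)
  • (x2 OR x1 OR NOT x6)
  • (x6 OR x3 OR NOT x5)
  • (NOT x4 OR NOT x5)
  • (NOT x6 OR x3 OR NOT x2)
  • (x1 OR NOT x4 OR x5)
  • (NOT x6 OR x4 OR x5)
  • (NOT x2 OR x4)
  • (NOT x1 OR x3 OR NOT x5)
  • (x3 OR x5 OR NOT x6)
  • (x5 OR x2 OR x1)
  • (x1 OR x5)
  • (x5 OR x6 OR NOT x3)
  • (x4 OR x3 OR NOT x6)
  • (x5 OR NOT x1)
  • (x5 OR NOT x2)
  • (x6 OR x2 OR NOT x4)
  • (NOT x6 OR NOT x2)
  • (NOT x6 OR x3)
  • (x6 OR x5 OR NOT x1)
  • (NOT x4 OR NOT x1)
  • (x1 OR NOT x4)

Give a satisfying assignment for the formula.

Try x1 = True.
  then x5 is forced to True.
  then x4 is forced to False.
  then x2 is forced to False.
  then x3 is forced to True.
  then x6 is forced to False.
Every clause has at least one true literal under this assignment.

x1 = True, x2 = False, x3 = True, x4 = False, x5 = True, x6 = False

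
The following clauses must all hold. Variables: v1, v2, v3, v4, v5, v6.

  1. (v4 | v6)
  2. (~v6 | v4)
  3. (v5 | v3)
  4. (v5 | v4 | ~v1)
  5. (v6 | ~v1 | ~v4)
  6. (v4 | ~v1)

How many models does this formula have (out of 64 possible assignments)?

Split on v4, then v1.
  v4=T, v1=T: v2 free; 3 ways for (v3,v5,v6) × 2^1 = 6.
  v4=T, v1=F: v2, v6 free; 3 ways for (v3,v5) × 2^2 = 12.
  v4=F, v1=T: a clause becomes empty — 0.
  v4=F, v1=F: a clause becomes empty — 0.
Total: 6 + 12 + 0 + 0 = 18.

18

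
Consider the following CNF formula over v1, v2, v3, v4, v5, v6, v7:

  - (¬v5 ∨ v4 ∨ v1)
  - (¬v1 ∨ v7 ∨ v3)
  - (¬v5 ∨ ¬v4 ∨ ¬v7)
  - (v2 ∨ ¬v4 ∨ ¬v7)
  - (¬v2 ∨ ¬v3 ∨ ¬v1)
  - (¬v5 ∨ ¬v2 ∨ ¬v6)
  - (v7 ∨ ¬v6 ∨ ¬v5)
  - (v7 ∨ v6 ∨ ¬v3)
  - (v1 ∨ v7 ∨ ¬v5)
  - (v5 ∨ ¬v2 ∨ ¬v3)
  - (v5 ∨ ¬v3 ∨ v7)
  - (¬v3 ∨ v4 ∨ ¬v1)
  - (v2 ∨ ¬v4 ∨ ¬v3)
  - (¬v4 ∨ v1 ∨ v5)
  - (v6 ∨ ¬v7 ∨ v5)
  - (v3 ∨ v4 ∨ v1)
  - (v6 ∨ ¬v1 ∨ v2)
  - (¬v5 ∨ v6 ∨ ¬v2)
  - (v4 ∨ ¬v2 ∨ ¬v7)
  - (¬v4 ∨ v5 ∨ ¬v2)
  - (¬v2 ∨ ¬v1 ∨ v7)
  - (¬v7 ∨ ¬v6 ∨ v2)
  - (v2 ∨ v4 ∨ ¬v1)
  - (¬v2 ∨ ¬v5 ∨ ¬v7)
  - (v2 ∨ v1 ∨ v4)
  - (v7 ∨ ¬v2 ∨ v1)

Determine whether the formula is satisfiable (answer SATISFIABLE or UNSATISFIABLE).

UNSATISFIABLE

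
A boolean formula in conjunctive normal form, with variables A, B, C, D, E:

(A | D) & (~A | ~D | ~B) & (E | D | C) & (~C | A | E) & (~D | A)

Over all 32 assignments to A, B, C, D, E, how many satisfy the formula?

10

Case analysis on A and D:
  A=1, D=1: remaining (B,C,E) ∈ {(0,0,0); (0,0,1); (0,1,0); (0,1,1)} — 4.
  A=1, D=0: B free; 3 ways for (C,E) × 2^1 = 6.
  A=0, D=1: a clause becomes empty — 0.
  A=0, D=0: a clause becomes empty — 0.
Total: 4 + 6 + 0 + 0 = 10.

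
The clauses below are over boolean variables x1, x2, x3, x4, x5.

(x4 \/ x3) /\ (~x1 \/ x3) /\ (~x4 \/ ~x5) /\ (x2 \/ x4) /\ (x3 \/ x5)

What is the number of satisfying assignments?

8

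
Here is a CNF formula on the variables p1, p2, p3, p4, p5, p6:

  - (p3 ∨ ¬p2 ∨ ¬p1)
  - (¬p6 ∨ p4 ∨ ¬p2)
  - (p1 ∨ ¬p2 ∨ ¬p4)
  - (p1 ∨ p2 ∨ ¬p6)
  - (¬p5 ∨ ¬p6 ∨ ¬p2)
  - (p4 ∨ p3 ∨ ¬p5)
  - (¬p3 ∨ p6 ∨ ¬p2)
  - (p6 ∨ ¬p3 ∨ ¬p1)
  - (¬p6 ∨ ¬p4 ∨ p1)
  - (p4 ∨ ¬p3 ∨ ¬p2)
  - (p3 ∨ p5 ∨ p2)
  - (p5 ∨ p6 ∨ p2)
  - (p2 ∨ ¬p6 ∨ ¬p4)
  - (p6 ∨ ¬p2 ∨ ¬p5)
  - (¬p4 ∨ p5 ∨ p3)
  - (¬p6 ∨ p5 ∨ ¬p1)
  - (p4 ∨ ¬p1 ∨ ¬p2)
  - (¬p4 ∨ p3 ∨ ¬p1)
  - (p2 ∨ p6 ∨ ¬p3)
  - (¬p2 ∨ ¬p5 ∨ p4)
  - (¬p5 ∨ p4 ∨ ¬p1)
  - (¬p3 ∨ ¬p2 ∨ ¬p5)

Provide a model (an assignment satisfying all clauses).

Branch on p1: take p1 = False.
Try p2 = True.
  then p4 is forced to False.
  then p6 is forced to False.
  then p3 is forced to False.
  then p5 is forced to False.

p1=F  p2=T  p3=F  p4=F  p5=F  p6=F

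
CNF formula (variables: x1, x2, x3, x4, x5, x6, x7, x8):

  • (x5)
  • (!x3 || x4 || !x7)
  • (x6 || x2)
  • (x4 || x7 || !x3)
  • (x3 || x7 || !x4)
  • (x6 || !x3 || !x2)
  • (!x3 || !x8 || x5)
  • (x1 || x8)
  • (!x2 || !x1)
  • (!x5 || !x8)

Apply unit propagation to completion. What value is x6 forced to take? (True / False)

True

(x5) stands alone — x5 = True.
(!x5 || !x8): since x5 = True, the clause reduces to (!x8). x8 = False.
From (x1 || x8) and x8 = False: x1 = True.
From (!x2 || !x1) and x1 = True: x2 = False.
In (x6 || x2), x2 is now false; x6 must hold, so x6 = True.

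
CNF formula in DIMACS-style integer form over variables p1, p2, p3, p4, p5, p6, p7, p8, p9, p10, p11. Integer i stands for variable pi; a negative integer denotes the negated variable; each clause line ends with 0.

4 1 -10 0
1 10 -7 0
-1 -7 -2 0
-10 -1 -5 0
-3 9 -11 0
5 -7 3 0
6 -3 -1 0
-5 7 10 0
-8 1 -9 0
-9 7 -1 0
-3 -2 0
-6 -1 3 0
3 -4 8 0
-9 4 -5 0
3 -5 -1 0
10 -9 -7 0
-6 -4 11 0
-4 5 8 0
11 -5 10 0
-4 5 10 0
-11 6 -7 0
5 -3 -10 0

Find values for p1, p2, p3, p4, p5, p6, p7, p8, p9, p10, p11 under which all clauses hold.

p1 = False, p2 = False, p3 = True, p4 = False, p5 = False, p6 = True, p7 = False, p8 = False, p9 = False, p10 = False, p11 = False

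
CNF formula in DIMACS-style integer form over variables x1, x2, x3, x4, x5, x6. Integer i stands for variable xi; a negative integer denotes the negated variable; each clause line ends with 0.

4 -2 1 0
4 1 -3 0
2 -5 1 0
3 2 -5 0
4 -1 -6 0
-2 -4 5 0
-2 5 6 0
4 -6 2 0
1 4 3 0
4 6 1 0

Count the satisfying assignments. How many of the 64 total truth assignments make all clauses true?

23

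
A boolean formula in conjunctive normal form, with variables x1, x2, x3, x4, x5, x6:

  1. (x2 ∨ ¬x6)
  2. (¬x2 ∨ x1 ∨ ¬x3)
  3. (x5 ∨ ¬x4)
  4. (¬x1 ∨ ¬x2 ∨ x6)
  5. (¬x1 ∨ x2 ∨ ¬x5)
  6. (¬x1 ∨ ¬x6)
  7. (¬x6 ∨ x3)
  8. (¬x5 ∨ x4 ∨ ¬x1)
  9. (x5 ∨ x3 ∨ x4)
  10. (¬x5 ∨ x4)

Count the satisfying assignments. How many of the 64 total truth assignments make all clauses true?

Satisfying assignments:
  x1=F x2=F x3=F x4=T x5=T x6=F
  x1=F x2=F x3=T x4=F x5=F x6=F
  x1=F x2=F x3=T x4=T x5=T x6=F
  x1=F x2=T x3=F x4=T x5=T x6=F
  x1=T x2=F x3=T x4=F x5=F x6=F
Count: 5.

5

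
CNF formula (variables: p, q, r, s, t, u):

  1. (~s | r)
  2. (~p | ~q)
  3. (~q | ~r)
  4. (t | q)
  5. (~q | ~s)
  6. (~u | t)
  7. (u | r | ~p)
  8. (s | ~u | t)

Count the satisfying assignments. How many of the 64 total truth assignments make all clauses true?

Split on q, then r.
  q=T, r=T: a clause becomes empty — 0.
  q=T, r=F: remaining (p,s,t,u) ∈ {(F,F,F,F); (F,F,T,F); (F,F,T,T)} — 3.
  q=F, r=T: forces t=T; p, s, u free → 2^3 = 8.
  q=F, r=F: remaining (p,s,t,u) ∈ {(F,F,T,F); (F,F,T,T); (T,F,T,T)} — 3.
Total: 0 + 3 + 8 + 3 = 14.

14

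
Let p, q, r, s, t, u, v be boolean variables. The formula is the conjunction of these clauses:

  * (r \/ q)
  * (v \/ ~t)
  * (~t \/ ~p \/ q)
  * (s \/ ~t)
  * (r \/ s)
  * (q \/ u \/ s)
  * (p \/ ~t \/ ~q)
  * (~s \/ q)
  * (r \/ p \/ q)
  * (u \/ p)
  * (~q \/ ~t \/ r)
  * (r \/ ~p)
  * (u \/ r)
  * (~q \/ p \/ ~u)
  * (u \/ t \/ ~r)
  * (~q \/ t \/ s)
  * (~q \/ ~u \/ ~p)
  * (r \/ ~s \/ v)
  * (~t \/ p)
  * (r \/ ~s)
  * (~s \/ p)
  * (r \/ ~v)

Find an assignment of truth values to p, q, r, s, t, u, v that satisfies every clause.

p=1  q=0  r=1  s=0  t=0  u=1  v=1

Check each clause:
  1. (q \/ r) — r is true.
  2. (~t \/ v) — ~t is true.
  3. (~t \/ ~p \/ q) — ~t is true.
  4. (s \/ ~t) — ~t is true.
  5. (s \/ r) — r is true.
  6. (u \/ s \/ q) — u is true.
  7. (~q \/ p \/ ~t) — p is true.
  8. (q \/ ~s) — ~s is true.
  9. (q \/ r \/ p) — p is true.
  10. (p \/ u) — p is true.
  11. (~q \/ r \/ ~t) — r is true.
  12. (~p \/ r) — r is true.
  13. (r \/ u) — r is true.
  14. (~u \/ ~q \/ p) — p is true.
  15. (u \/ t \/ ~r) — u is true.
  16. (s \/ ~q \/ t) — ~q is true.
  17. (~q \/ ~p \/ ~u) — ~q is true.
  18. (~s \/ r \/ v) — r is true.
  19. (~t \/ p) — p is true.
  20. (r \/ ~s) — r is true.
  21. (p \/ ~s) — p is true.
  22. (r \/ ~v) — r is true.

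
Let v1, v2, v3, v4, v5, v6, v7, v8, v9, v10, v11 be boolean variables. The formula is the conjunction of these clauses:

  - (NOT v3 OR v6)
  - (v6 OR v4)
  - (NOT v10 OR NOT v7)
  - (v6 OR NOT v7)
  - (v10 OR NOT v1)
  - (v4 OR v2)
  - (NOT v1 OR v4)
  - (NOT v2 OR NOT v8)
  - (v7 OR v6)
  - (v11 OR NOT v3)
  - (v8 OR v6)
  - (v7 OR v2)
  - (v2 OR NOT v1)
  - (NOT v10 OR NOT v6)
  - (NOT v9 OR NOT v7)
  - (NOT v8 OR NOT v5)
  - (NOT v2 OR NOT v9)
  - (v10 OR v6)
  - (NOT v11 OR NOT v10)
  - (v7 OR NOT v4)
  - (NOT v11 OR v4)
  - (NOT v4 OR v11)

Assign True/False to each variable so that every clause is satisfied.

v1 occurs only negated in the remaining clauses — set v1 = False.
Pure literal: v3 appears only negated; assign v3 = False.
Set v2 = True and propagate.
  then v8 is forced to False.
  then v6 is forced to True.
  then v10 is forced to False.
  then v9 is forced to False.
The remaining clauses are satisfied by v4 = True, v5 = True, v7 = True, v11 = True.

v1=0, v2=1, v3=0, v4=1, v5=1, v6=1, v7=1, v8=0, v9=0, v10=0, v11=1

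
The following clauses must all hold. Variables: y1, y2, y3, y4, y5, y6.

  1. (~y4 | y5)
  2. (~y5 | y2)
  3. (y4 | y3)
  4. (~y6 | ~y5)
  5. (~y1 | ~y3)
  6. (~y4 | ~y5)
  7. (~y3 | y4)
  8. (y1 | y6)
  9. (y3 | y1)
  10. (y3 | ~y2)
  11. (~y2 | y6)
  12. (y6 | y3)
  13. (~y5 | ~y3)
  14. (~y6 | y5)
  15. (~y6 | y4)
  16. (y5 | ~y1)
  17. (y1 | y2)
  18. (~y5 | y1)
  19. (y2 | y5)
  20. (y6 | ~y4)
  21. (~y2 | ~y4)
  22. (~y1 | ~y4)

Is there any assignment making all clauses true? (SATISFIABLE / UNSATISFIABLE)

y5 = True:
  propagation gives y2=True, y6=False; an empty clause results — contradiction.
y5 = False:
  propagation gives y4=False, y3=True; an empty clause results — contradiction.
Every branch closes, so no satisfying assignment exists.

UNSATISFIABLE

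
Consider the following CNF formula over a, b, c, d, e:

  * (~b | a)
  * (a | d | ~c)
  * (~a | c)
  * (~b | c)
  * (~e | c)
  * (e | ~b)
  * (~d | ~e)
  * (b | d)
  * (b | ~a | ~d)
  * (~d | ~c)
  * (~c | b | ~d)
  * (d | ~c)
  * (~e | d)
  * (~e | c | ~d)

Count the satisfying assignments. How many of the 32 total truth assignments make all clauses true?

1

Satisfying assignments:
  a=0 b=0 c=0 d=1 e=0
Count: 1.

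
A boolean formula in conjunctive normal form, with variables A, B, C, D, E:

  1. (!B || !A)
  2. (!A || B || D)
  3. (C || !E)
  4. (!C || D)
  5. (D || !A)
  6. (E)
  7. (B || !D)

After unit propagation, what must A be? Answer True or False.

Unit clause (E) sets E = True.
(!E || C) with E = True leaves only C, so C = True.
From (!C || D) and C = True: D = True.
(B || !D): since D = True, the clause reduces to (B). B = True.
(!B || !A): since B = True, the clause reduces to (!A). A = False.

False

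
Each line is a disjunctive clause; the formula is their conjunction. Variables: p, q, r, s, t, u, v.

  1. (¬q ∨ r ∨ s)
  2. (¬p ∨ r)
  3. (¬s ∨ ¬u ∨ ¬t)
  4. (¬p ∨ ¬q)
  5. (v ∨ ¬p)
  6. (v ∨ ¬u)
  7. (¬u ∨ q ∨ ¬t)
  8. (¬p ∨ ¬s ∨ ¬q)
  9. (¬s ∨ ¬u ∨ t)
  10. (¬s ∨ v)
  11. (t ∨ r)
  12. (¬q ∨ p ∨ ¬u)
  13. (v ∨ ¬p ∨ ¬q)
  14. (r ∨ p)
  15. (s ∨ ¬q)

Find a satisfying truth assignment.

Pure literal: r appears only positively; assign r = True.
u occurs only negated in the remaining clauses — set u = False.
Branch on p: take p = False.
Set q = False and propagate.
Try s = True.
  then v is forced to True.
t is now unconstrained; take t = False.
Every clause has at least one true literal under this assignment.

p = 0  q = 0  r = 1  s = 1  t = 0  u = 0  v = 1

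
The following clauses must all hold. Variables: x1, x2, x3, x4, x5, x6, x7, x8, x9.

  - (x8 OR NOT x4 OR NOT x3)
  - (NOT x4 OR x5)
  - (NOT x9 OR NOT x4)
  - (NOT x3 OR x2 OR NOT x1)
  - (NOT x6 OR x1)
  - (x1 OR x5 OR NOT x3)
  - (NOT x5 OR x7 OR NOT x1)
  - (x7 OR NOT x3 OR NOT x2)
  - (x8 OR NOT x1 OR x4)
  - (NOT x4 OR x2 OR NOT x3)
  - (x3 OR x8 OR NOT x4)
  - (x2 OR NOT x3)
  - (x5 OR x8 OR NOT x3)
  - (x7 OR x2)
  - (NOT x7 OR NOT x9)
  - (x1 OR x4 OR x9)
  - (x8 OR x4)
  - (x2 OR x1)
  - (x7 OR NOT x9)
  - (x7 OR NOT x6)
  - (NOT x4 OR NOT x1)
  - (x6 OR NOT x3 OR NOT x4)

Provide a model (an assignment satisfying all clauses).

x8 occurs only positively in the remaining clauses — set x8 = True.
Try x1 = True.
  then x4 is forced to False.
Branch on x2: take x2 = True.
Set x3 = False and propagate.
For the remaining variables, x5 = False, x6 = False, x7 = True, x9 = False works.

x1 = T, x2 = T, x3 = F, x4 = F, x5 = F, x6 = F, x7 = T, x8 = T, x9 = F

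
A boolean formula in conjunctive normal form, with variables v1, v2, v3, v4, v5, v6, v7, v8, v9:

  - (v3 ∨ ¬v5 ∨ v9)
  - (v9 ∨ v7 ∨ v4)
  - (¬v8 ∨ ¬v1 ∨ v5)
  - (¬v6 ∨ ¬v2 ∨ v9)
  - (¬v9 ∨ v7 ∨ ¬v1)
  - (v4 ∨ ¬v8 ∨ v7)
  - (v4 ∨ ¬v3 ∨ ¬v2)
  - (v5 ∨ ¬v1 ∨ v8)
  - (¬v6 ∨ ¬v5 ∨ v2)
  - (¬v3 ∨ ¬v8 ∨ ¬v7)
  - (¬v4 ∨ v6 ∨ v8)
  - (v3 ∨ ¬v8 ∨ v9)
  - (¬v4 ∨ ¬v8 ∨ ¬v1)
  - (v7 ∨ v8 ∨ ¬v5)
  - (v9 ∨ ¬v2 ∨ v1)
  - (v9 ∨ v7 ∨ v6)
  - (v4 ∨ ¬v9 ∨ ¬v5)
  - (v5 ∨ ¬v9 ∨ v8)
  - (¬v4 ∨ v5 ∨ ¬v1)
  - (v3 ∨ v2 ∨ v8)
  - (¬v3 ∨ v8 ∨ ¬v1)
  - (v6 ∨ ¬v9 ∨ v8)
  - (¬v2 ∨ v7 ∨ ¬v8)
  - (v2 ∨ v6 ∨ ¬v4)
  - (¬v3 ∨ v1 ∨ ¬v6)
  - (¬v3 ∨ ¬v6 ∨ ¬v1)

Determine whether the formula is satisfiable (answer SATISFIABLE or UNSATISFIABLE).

SATISFIABLE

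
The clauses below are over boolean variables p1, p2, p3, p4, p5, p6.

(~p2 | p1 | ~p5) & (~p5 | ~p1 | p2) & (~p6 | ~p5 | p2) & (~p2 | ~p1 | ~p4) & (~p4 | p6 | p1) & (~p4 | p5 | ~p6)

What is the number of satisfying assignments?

Split on p1, then p2.
  p1=1, p2=1: forces p4=0; p3, p5, p6 free → 2^3 = 8.
  p1=1, p2=0: p3 free; 3 ways for (p4,p5,p6) × 2^1 = 6.
  p1=0, p2=1: remaining (p3,p4,p5,p6) ∈ {(0,0,0,0); (0,0,0,1); (1,0,0,0); (1,0,0,1)} — 4.
  p1=0, p2=0: p3 free; 3 ways for (p4,p5,p6) × 2^1 = 6.
Total: 8 + 6 + 4 + 6 = 24.

24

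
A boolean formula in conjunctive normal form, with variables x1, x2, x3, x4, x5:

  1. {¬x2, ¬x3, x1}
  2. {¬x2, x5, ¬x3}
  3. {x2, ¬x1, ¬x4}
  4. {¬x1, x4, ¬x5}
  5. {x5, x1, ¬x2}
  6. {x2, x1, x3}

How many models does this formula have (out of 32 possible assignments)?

Case analysis on x1 and x2:
  x1=T, x2=T: remaining (x3,x4,x5) ∈ {(F,F,F); (F,T,F); (F,T,T); (T,T,T)} — 4.
  x1=T, x2=F: remaining (x3,x4,x5) ∈ {(F,F,F); (T,F,F)} — 2.
  x1=F, x2=T: remaining (x3,x4,x5) ∈ {(F,F,T); (F,T,T)} — 2.
  x1=F, x2=F: remaining (x3,x4,x5) ∈ {(T,F,F); (T,F,T); (T,T,F); (T,T,T)} — 4.
Total: 4 + 2 + 2 + 4 = 12.

12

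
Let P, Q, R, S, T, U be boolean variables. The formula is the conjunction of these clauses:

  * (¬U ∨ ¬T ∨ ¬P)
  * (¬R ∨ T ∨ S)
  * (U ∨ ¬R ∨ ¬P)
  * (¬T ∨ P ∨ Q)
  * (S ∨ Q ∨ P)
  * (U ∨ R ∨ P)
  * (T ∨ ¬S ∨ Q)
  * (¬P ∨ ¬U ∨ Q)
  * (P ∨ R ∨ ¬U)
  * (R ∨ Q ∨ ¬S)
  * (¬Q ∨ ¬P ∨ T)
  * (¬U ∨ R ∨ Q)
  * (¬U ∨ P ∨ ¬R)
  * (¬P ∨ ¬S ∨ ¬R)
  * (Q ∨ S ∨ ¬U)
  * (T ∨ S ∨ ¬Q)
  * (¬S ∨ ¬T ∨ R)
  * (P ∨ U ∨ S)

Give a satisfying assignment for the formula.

P=True, Q=True, R=False, S=False, T=True, U=False

Try P = True.
For the remaining variables, Q = True, R = False, S = False, T = True, U = False works.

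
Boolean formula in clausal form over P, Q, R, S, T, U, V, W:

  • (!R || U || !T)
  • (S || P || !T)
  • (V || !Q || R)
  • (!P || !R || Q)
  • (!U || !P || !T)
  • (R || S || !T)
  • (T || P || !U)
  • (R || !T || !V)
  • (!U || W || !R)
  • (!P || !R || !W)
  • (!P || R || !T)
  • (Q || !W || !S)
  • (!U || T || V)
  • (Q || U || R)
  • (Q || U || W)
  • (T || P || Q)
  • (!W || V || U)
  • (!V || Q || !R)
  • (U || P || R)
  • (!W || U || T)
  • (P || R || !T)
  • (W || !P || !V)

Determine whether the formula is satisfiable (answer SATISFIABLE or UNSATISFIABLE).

SATISFIABLE

Try P = False.
Try Q = True.
The remaining clauses are satisfied by R = True, S = True, T = False, U = False, V = True, W = False.
So P = False  Q = True  R = True  S = True  T = False  U = False  V = True  W = False is a satisfying assignment.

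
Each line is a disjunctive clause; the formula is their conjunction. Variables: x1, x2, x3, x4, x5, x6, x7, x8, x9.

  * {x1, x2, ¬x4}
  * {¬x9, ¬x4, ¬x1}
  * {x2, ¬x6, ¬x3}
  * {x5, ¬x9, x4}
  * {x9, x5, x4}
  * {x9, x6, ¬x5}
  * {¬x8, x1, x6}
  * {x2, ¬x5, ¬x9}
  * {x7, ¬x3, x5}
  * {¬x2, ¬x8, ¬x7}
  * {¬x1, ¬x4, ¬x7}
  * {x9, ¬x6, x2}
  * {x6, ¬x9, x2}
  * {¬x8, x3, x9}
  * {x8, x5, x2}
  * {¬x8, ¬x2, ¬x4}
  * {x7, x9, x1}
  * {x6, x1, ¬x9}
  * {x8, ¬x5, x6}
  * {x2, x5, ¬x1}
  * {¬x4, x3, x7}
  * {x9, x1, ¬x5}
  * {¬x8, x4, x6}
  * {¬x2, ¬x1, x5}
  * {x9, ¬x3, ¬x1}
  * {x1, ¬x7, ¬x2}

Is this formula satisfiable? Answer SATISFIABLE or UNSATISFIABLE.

SATISFIABLE

Set x1 = True and propagate.
Try x2 = True.
  then x5 is forced to True.
Try x3 = True.
  then x9 is forced to True.
  then x4 is forced to False.
The remaining clauses are satisfied by x6 = True, x7 = False, x8 = True.
So x1 = True  x2 = True  x3 = True  x4 = False  x5 = True  x6 = True  x7 = False  x8 = True  x9 = True is a satisfying assignment.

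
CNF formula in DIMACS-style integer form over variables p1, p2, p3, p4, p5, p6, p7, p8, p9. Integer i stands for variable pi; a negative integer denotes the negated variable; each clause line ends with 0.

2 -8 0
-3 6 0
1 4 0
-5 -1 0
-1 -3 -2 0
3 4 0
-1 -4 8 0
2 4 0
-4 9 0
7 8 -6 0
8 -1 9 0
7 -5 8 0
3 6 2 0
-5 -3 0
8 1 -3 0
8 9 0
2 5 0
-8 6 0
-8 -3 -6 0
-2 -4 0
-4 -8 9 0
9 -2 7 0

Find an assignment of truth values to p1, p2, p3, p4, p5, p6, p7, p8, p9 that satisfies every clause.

p1=False, p2=False, p3=False, p4=True, p5=True, p6=True, p7=True, p8=False, p9=True

Pure literal: p7 appears only positively; assign p7 = True.
p9 occurs only positively in the remaining clauses — set p9 = True.
Branch on p1: take p1 = False.
  then p4 is forced to True.
  then p2 is forced to False.
  then p8 is forced to False.
  then p3 is forced to False.
  then p6 is forced to True.
  then p5 is forced to True.
Every clause has at least one true literal under this assignment.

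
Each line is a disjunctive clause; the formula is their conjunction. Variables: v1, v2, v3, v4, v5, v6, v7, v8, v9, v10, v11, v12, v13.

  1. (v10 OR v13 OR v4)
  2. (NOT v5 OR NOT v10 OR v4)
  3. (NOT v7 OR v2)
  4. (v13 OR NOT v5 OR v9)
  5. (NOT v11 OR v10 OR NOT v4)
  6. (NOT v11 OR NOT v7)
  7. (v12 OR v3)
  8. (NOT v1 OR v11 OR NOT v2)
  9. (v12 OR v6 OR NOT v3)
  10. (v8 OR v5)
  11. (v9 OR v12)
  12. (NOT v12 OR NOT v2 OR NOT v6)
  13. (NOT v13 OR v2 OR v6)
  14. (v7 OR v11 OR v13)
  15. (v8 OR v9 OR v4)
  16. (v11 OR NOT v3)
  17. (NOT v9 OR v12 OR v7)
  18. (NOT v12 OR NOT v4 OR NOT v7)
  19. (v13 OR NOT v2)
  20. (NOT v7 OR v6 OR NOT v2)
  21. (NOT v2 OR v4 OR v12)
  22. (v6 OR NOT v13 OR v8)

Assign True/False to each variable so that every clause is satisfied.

v1 occurs only negated in the remaining clauses — set v1 = False.
Set v2 = False and propagate.
  then v7 is forced to False.
Set v3 = False and propagate.
  then v12 is forced to True.
Try v4 = True.
The remaining clauses are satisfied by v5 = True, v6 = True, v8 = False, v9 = True, v10 = False, v11 = False, v13 = True.
Check each clause:
  1. (v4 OR v10 OR v13) — v4 is true.
  2. (v4 OR NOT v5 OR NOT v10) — v4 is true.
  3. (NOT v7 OR v2) — NOT v7 is true.
  4. (v9 OR v13 OR NOT v5) — v9 is true.
  5. (NOT v4 OR v10 OR NOT v11) — NOT v11 is true.
  6. (NOT v7 OR NOT v11) — NOT v7 is true.
  7. (v12 OR v3) — v12 is true.
  8. (NOT v2 OR NOT v1 OR v11) — NOT v1 is true.
  9. (v6 OR v12 OR NOT v3) — v12 is true.
  10. (v5 OR v8) — v5 is true.
  11. (v9 OR v12) — v9 is true.
  12. (NOT v6 OR NOT v2 OR NOT v12) — NOT v2 is true.
  13. (NOT v13 OR v2 OR v6) — v6 is true.
  14. (v7 OR v13 OR v11) — v13 is true.
  15. (v9 OR v8 OR v4) — v9 is true.
  16. (v11 OR NOT v3) — NOT v3 is true.
  17. (v12 OR v7 OR NOT v9) — v12 is true.
  18. (NOT v7 OR NOT v4 OR NOT v12) — NOT v7 is true.
  19. (NOT v2 OR v13) — v13 is true.
  20. (v6 OR NOT v7 OR NOT v2) — NOT v7 is true.
  21. (v4 OR v12 OR NOT v2) — v12 is true.
  22. (NOT v13 OR v6 OR v8) — v6 is true.

v1=False, v2=False, v3=False, v4=True, v5=True, v6=True, v7=False, v8=False, v9=True, v10=False, v11=False, v12=True, v13=True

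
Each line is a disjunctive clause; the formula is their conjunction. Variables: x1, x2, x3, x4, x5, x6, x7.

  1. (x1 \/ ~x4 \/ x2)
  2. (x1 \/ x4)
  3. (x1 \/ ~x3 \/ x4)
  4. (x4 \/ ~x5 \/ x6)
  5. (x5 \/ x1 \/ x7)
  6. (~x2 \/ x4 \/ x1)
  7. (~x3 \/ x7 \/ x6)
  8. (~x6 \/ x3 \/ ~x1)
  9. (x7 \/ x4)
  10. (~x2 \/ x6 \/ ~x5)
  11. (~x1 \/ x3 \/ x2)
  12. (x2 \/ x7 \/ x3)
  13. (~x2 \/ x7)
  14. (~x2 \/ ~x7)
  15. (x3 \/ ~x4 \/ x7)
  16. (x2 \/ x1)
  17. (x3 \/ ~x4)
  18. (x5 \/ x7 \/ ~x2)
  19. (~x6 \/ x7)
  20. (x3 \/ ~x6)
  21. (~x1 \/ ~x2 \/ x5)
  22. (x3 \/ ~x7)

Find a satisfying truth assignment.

x1 = T, x2 = F, x3 = T, x4 = T, x5 = T, x6 = T, x7 = T

Set x1 = True and propagate.
For the remaining variables, x2 = False, x3 = True, x4 = True, x5 = True, x6 = True, x7 = True works.
Check each clause:
  1. (x2 \/ ~x4 \/ x1) — x1 is true.
  2. (x1 \/ x4) — x1 is true.
  3. (x4 \/ ~x3 \/ x1) — x1 is true.
  4. (x4 \/ x6 \/ ~x5) — x4 is true.
  5. (x1 \/ x5 \/ x7) — x1 is true.
  6. (x1 \/ x4 \/ ~x2) — x1 is true.
  7. (~x3 \/ x6 \/ x7) — x6 is true.
  8. (x3 \/ ~x1 \/ ~x6) — x3 is true.
  9. (x4 \/ x7) — x4 is true.
  10. (x6 \/ ~x2 \/ ~x5) — x6 is true.
  11. (x3 \/ x2 \/ ~x1) — x3 is true.
  12. (x7 \/ x2 \/ x3) — x3 is true.
  13. (x7 \/ ~x2) — ~x2 is true.
  14. (~x2 \/ ~x7) — ~x2 is true.
  15. (x3 \/ ~x4 \/ x7) — x3 is true.
  16. (x2 \/ x1) — x1 is true.
  17. (~x4 \/ x3) — x3 is true.
  18. (~x2 \/ x5 \/ x7) — x5 is true.
  19. (x7 \/ ~x6) — x7 is true.
  20. (~x6 \/ x3) — x3 is true.
  21. (~x2 \/ x5 \/ ~x1) — x5 is true.
  22. (x3 \/ ~x7) — x3 is true.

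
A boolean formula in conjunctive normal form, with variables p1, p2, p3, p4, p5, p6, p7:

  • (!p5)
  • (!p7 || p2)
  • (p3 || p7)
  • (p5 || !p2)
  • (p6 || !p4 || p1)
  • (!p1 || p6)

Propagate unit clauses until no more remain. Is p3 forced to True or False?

True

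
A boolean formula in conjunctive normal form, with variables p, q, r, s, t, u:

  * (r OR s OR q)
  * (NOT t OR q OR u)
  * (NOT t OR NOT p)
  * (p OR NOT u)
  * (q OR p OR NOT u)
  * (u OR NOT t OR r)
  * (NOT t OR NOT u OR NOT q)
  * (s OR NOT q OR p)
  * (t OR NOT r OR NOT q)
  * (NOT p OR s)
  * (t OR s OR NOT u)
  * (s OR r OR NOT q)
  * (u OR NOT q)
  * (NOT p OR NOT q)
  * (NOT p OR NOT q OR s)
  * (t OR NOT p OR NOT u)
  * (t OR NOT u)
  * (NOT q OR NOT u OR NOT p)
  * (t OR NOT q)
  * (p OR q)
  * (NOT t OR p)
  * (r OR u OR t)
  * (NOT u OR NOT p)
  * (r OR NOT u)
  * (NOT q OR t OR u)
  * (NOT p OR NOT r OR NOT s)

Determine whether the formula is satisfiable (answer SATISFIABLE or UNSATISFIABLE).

UNSATISFIABLE

q = True:
  propagation gives u=True, p=True; an empty clause results — contradiction.
q = False:
  propagation gives p=True, t=False, s=True, u=False; an empty clause results — contradiction.
Every branch closes, so no satisfying assignment exists.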